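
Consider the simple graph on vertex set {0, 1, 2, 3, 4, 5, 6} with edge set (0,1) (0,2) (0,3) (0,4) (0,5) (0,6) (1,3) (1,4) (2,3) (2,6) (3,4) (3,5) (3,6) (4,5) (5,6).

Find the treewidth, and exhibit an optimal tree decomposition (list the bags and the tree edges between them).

Each bag holds 4 vertices, so the decomposition has width 3, which upper-bounds the treewidth. For the lower bound, the 4 vertices {0, 2, 3, 6} are pairwise adjacent, and any tree decomposition puts a clique entirely inside one bag — forcing width ≥ 3. Combining the bounds, tw(G) = 3.

Treewidth 3.
One optimal decomposition is:
Bags: B1 = {0, 3, 5, 6}  B2 = {0, 3, 4, 5}  B3 = {0, 1, 3, 4}  B4 = {0, 2, 3, 6}
Tree: B1–B2, B2–B3, B1–B4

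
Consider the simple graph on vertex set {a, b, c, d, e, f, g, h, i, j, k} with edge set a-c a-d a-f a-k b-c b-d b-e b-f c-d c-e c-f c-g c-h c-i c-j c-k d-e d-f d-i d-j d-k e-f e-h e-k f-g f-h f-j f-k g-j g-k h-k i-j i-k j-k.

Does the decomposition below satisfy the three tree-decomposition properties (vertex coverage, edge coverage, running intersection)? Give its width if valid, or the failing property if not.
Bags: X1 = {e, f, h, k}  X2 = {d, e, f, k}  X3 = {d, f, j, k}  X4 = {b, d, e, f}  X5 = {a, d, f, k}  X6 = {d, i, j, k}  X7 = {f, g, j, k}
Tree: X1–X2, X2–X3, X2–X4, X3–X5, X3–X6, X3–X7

A tree decomposition must satisfy three properties: every vertex lies in some bag; for every edge, both endpoints lie together in some bag; and for every vertex, the bags containing it form a connected subtree. Here vertex c appears in no bag, so the decomposition is invalid.

No — vertex c appears in no bag.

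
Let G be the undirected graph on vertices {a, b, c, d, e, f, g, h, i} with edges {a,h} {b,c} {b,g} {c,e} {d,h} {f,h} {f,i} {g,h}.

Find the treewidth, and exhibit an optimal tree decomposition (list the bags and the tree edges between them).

Each bag holds 2 vertices, so the decomposition has width 1, which upper-bounds the treewidth. Since G has at least one edge (e.g. g–h), it is not an edgeless graph, so tw(G) ≥ 1. The upper and lower bounds meet at 1, so that is the treewidth.

Treewidth 1.
One such decomposition:
Bags: B1 = {g, h}  B2 = {d, h}  B3 = {f, h}  B4 = {b, g}  B5 = {b, c}  B6 = {a, h}  B7 = {c, e}  B8 = {f, i}
Tree: B1–B2, B1–B3, B1–B4, B4–B5, B1–B6, B5–B7, B3–B8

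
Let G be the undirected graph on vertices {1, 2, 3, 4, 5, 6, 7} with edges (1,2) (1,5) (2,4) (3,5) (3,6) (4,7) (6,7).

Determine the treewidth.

A width-2 tree decomposition is:
Bags: B1 = {1, 3, 5}  B2 = {1, 2, 3}  B3 = {2, 3, 4}  B4 = {3, 4, 7}  B5 = {3, 6, 7}
Tree: B1–B2, B2–B3, B3–B4, B4–B5
The largest bag has 3 vertices, giving width 2; this decomposition certifies tw(G) ≤ 2. Since 3–5–1–2–4–7–6–3 is a cycle in G, G is not acyclic. Forests are exactly the graphs of treewidth ≤ 1, so tw(G) ≥ 2. Hence tw(G) = 2 exactly.

2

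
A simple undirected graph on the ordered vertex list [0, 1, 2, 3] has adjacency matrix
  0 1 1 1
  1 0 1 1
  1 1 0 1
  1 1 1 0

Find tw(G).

3

A width-3 tree decomposition is:
Bags: B1 = {0, 1, 2, 3}
Tree: (single bag)
A single bag containing all 4 vertices is trivially a valid decomposition of width 3. On the other hand G contains the 4-clique {0, 1, 2, 3}. A clique must lie in a single bag of any decomposition, so no decomposition can have width below 3. Therefore the treewidth is 3.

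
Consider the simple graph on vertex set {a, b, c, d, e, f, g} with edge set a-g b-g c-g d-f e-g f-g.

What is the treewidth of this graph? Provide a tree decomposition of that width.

The largest bag has 2 vertices, giving width 1; this decomposition certifies tw(G) ≤ 1. Since G has at least one edge (e.g. e–g), it is not an edgeless graph, so tw(G) ≥ 1. Hence tw(G) = 1 exactly.

Treewidth 1.
One such decomposition:
Bags: B1 = {e, g}  B2 = {a, g}  B3 = {b, g}  B4 = {c, g}  B5 = {f, g}  B6 = {d, f}
Tree: B1–B2, B1–B3, B3–B4, B4–B5, B5–B6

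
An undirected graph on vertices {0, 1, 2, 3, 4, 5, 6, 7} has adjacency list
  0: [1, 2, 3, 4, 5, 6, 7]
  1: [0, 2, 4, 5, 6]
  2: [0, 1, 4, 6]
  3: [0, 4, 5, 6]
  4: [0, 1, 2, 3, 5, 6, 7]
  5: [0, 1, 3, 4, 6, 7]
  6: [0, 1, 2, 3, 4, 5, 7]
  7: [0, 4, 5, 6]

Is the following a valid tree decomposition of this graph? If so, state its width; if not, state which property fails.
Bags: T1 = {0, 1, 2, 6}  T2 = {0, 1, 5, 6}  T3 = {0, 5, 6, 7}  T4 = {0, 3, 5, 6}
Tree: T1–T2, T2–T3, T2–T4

A tree decomposition must satisfy three properties: every vertex lies in some bag; for every edge, both endpoints lie together in some bag; and for every vertex, the bags containing it form a connected subtree. Here vertex 4 appears in no bag, so the decomposition is invalid.

No — vertex 4 appears in no bag.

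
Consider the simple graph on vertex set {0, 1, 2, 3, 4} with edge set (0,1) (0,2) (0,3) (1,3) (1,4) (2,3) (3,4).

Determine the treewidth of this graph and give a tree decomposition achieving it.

Treewidth 2.
Bags: B1 = {0, 1, 3}  B2 = {0, 2, 3}  B3 = {1, 3, 4}
Tree: B1–B2, B1–B3

The largest bag has 3 vertices, giving width 2; this decomposition certifies tw(G) ≤ 2. For the lower bound, the 3 vertices {0, 1, 3} are pairwise adjacent, and any tree decomposition puts a clique entirely inside one bag — forcing width ≥ 2. Hence tw(G) = 2 exactly.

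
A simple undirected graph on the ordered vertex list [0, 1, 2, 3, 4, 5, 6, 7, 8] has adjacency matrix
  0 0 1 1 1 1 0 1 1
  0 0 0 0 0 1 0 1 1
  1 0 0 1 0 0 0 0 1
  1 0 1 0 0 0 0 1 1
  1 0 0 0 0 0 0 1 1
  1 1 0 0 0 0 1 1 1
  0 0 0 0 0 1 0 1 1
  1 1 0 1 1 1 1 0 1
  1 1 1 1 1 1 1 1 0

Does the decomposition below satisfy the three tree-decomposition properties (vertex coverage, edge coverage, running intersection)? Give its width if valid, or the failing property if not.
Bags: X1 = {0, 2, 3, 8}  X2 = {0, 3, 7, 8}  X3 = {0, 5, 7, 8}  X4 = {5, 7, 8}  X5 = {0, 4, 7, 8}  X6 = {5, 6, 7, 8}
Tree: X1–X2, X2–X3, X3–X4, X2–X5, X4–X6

No — vertex 1 appears in no bag.

A tree decomposition must satisfy three properties: every vertex lies in some bag; for every edge, both endpoints lie together in some bag; and for every vertex, the bags containing it form a connected subtree. Here vertex 1 appears in no bag, so the decomposition is invalid.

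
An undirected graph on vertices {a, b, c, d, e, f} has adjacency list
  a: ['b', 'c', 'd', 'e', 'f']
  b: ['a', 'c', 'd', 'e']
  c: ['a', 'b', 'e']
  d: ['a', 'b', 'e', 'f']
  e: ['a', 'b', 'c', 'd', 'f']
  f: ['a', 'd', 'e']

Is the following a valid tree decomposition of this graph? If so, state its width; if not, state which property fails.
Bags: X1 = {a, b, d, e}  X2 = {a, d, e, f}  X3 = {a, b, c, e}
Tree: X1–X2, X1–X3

Vertex coverage: the bags together contain {a, b, c, d, e, f}, the full vertex set. Edge coverage: each edge of G has both endpoints in at least one bag. Running intersection: for every vertex, the bags containing it form a connected subtree. All three properties hold, so this is a valid tree decomposition of width max|bag| − 1 = 3, and hence tw(G) ≤ 3.

Yes; width 3.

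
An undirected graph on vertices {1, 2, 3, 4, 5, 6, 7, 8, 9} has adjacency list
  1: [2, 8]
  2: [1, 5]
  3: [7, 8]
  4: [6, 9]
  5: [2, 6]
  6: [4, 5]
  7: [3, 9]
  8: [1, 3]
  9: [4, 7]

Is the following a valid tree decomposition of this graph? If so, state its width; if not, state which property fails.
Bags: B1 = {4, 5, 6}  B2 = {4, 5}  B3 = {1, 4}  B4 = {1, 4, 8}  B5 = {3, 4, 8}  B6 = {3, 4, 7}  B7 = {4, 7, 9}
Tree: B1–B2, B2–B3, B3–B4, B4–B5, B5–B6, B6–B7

No — vertex 2 appears in no bag.

A tree decomposition must satisfy three properties: every vertex lies in some bag; for every edge, both endpoints lie together in some bag; and for every vertex, the bags containing it form a connected subtree. Here vertex 2 appears in no bag, so the decomposition is invalid.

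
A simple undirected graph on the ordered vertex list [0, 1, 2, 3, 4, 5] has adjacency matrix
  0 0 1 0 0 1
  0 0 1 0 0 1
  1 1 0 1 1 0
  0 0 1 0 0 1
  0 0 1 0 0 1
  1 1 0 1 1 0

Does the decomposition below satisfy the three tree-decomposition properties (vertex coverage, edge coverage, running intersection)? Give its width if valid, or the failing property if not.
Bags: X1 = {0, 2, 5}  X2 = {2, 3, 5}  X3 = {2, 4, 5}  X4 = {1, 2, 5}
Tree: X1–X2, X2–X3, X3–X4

Checking the three conditions: (i) the bags cover all of {0, 1, 2, 3, 4, 5}; (ii) for each edge, some bag contains both endpoints; (iii) the bags containing any fixed vertex form a subtree. All hold, so the decomposition is valid with width 3 − 1 = 2.

Yes; width 2.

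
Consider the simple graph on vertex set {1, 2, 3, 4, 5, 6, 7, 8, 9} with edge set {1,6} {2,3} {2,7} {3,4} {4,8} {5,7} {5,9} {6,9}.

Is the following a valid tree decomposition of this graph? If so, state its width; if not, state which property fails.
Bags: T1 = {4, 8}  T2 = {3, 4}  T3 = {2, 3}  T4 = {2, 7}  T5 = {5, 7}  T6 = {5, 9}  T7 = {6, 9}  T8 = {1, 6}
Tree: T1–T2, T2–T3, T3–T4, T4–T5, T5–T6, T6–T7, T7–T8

Yes; width 1.

Checking the three conditions: (i) the bags cover all of {1, 2, 3, 4, 5, 6, 7, 8, 9}; (ii) for each edge, some bag contains both endpoints; (iii) the bags containing any fixed vertex form a subtree. All hold, so the decomposition is valid with width 2 − 1 = 1.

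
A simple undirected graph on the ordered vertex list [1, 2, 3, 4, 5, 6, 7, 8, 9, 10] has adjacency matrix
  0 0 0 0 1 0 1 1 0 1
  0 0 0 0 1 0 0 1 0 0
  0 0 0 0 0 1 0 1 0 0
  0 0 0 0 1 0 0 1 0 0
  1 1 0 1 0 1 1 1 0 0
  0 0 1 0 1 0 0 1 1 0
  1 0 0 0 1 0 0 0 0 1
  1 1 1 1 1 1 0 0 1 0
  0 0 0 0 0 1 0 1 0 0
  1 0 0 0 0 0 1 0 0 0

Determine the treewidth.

2

A width-2 tree decomposition is:
Bags: B1 = {4, 5, 8}  B2 = {5, 6, 8}  B3 = {1, 5, 8}  B4 = {6, 8, 9}  B5 = {2, 5, 8}  B6 = {3, 6, 8}  B7 = {1, 5, 7}  B8 = {1, 7, 10}
Tree: B1–B2, B2–B3, B2–B4, B2–B5, B4–B6, B3–B7, B7–B8
Each bag holds 3 vertices, so the decomposition has width 2, which upper-bounds the treewidth. On the other hand G contains the 3-clique {6, 8, 9}. A clique must lie in a single bag of any decomposition, so no decomposition can have width below 2. Hence tw(G) = 2 exactly.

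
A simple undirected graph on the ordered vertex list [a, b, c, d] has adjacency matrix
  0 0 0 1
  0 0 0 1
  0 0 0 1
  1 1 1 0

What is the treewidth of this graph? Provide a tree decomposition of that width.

Every bag has size at most 2, so the width is 2 − 1 = 1 and tw(G) ≤ 1. Any graph with an edge has treewidth ≥ 1, and G has the edge a–d. Combining the bounds, tw(G) = 1.

Treewidth 1.
One optimal decomposition is:
Bags: B1 = {a, d}  B2 = {b, d}  B3 = {c, d}
Tree: B1–B2, B1–B3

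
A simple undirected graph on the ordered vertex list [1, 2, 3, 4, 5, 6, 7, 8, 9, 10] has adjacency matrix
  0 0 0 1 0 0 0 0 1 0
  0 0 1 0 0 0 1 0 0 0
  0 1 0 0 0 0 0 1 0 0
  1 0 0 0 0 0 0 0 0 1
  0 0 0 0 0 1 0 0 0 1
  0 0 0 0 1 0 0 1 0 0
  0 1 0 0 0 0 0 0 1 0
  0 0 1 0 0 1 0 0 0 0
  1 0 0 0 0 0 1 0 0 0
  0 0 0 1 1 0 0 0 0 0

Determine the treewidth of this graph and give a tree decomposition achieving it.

Every bag has size at most 3, so the width is 3 − 1 = 2 and tw(G) ≤ 2. The edges 8–6–5–10–4–1–9–7–2–3–8 form a cycle, so G is not a tree and its treewidth is at least 2. Therefore the treewidth is 2.

Treewidth 2.
Bags: B1 = {5, 6, 8}  B2 = {5, 8, 10}  B3 = {4, 8, 10}  B4 = {1, 4, 8}  B5 = {1, 8, 9}  B6 = {7, 8, 9}  B7 = {2, 7, 8}  B8 = {2, 3, 8}
Tree: B1–B2, B2–B3, B3–B4, B4–B5, B5–B6, B6–B7, B7–B8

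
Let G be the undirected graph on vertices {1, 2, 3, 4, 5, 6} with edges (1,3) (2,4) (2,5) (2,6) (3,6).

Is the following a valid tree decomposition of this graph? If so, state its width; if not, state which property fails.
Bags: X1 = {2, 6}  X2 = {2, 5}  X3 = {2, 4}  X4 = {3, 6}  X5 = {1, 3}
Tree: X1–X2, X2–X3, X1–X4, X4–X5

Vertex coverage: the bags together contain {1, 2, 3, 4, 5, 6}, the full vertex set. Edge coverage: each edge of G has both endpoints in at least one bag. Running intersection: for every vertex, the bags containing it form a connected subtree. All three properties hold, so this is a valid tree decomposition of width max|bag| − 1 = 1, and hence tw(G) ≤ 1.

Yes; width 1.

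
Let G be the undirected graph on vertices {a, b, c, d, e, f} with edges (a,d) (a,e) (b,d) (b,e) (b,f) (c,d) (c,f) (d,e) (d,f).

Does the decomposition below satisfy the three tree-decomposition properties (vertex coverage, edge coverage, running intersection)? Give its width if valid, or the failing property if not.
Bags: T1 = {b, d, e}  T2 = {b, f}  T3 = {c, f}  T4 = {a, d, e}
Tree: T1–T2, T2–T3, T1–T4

A tree decomposition must satisfy three properties: every vertex lies in some bag; for every edge, both endpoints lie together in some bag; and for every vertex, the bags containing it form a connected subtree. Here edge (d,f) lies in no bag, so the decomposition is invalid.

No — edge (d,f) lies in no bag.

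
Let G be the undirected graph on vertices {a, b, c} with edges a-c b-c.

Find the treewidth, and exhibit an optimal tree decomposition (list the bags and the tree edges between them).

Every bag has size at most 2, so the width is 2 − 1 = 1 and tw(G) ≤ 1. Since G has at least one edge (e.g. a–c), it is not an edgeless graph, so tw(G) ≥ 1. The upper and lower bounds meet at 1, so that is the treewidth.

Treewidth 1.
One such decomposition:
Bags: B1 = {a, c}  B2 = {b, c}
Tree: B1–B2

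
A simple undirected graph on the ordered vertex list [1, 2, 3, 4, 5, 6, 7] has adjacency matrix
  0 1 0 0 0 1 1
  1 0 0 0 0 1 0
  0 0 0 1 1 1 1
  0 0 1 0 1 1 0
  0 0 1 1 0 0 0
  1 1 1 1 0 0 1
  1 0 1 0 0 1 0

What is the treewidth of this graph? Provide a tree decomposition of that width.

Treewidth 2.
One such decomposition:
Bags: B1 = {3, 4, 6}  B2 = {3, 6, 7}  B3 = {1, 6, 7}  B4 = {3, 4, 5}  B5 = {1, 2, 6}
Tree: B1–B2, B2–B3, B1–B4, B3–B5

Every bag has size at most 3, so the width is 3 − 1 = 2 and tw(G) ≤ 2. On the other hand G contains the 3-clique {3, 4, 5}. A clique must lie in a single bag of any decomposition, so no decomposition can have width below 2. Therefore the treewidth is 2.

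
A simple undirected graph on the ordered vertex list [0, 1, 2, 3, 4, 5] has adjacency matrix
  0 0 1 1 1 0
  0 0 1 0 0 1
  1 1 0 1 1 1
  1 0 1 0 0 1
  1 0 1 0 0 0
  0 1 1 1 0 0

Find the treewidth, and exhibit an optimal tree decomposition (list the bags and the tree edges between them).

Each bag holds 3 vertices, so the decomposition has width 2, which upper-bounds the treewidth. Conversely, {0, 2, 3} is a clique of size 3, and the vertices of any clique must share a bag in every tree decomposition; so some bag has ≥ 3 vertices and tw(G) ≥ 2. Combining the bounds, tw(G) = 2.

Treewidth 2.
One optimal decomposition is:
Bags: B1 = {2, 3, 5}  B2 = {1, 2, 5}  B3 = {0, 2, 3}  B4 = {0, 2, 4}
Tree: B1–B2, B1–B3, B3–B4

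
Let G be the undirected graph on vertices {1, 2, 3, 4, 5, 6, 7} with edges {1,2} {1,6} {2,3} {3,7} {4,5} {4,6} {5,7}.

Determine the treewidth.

A width-2 tree decomposition is:
Bags: B1 = {1, 2, 6}  B2 = {2, 4, 6}  B3 = {2, 4, 5}  B4 = {2, 5, 7}  B5 = {2, 3, 7}
Tree: B1–B2, B2–B3, B3–B4, B4–B5
Every bag has size at most 3, so the width is 3 − 1 = 2 and tw(G) ≤ 2. For the lower bound, G contains the cycle 2–1–6–4–5–7–3–2, so G is not a forest; only forests have treewidth ≤ 1, hence tw(G) ≥ 2. Therefore the treewidth is 2.

2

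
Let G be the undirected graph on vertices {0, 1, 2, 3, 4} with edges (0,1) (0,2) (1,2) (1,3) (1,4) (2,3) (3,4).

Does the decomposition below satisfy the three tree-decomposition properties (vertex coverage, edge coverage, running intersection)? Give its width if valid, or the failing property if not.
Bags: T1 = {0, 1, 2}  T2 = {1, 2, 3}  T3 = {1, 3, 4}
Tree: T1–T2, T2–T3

Yes; width 2.

Every vertex of G appears in some bag (union = {0, 1, 2, 3, 4}); every edge is covered by a bag; and for each vertex v the set of bags containing v is connected in the bag tree. The decomposition is therefore valid. The largest bag has 3 vertices, so the width is 2.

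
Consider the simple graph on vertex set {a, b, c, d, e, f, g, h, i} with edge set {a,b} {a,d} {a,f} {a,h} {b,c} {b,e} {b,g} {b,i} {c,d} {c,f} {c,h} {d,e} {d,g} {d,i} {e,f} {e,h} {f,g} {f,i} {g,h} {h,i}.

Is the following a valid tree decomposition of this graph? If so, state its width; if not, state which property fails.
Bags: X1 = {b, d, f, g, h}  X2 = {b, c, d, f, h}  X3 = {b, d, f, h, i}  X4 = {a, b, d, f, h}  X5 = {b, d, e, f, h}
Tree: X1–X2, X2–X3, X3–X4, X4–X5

Checking the three conditions: (i) the bags cover all of {a, b, c, d, e, f, g, h, i}; (ii) for each edge, some bag contains both endpoints; (iii) the bags containing any fixed vertex form a subtree. All hold, so the decomposition is valid with width 5 − 1 = 4.

Yes; width 4.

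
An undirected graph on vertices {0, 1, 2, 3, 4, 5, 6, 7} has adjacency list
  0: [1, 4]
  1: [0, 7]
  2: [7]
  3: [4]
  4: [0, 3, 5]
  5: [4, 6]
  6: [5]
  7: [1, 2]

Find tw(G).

1

A width-1 tree decomposition is:
Bags: B1 = {0, 4}  B2 = {3, 4}  B3 = {0, 1}  B4 = {4, 5}  B5 = {1, 7}  B6 = {2, 7}  B7 = {5, 6}
Tree: B1–B2, B1–B3, B2–B4, B3–B5, B5–B6, B4–B7
Each bag holds 2 vertices, so the decomposition has width 1, which upper-bounds the treewidth. Any graph with an edge has treewidth ≥ 1, and G has the edge 0–4. Combining the bounds, tw(G) = 1.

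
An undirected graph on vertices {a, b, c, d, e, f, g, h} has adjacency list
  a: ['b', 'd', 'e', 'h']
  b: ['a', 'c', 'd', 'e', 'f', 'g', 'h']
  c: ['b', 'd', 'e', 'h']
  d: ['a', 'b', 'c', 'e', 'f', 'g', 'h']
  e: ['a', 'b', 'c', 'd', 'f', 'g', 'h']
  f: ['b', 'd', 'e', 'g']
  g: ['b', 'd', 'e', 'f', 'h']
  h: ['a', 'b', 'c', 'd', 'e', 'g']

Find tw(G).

4

A width-4 tree decomposition is:
Bags: B1 = {b, d, e, f, g}  B2 = {b, d, e, g, h}  B3 = {a, b, d, e, h}  B4 = {b, c, d, e, h}
Tree: B1–B2, B2–B3, B2–B4
The largest bag has 5 vertices, giving width 4; this decomposition certifies tw(G) ≤ 4. On the other hand G contains the 5-clique {b, d, e, g, h}. A clique must lie in a single bag of any decomposition, so no decomposition can have width below 4. Hence tw(G) = 4 exactly.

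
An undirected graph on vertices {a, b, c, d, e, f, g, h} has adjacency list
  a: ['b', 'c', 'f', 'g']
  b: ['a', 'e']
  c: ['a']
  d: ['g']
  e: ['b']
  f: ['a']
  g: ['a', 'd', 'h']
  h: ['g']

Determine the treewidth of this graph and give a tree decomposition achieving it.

Every bag has size at most 2, so the width is 2 − 1 = 1 and tw(G) ≤ 1. Since G has at least one edge (e.g. g–a), it is not an edgeless graph, so tw(G) ≥ 1. Hence tw(G) = 1 exactly.

Treewidth 1.
One optimal decomposition is:
Bags: B1 = {a, g}  B2 = {a, b}  B3 = {d, g}  B4 = {a, c}  B5 = {g, h}  B6 = {a, f}  B7 = {b, e}
Tree: B1–B2, B1–B3, B2–B4, B1–B5, B2–B6, B2–B7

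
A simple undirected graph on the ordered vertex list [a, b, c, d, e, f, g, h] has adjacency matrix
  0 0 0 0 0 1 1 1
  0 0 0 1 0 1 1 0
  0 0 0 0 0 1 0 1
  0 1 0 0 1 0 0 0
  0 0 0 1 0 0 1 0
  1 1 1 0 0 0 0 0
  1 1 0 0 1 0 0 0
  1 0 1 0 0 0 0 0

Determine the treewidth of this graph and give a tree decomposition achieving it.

Each bag holds 3 vertices, so the decomposition has width 2, which upper-bounds the treewidth. The edges h–c–f–a–h form a cycle, so G is not a tree and its treewidth is at least 2. The upper and lower bounds meet at 2, so that is the treewidth.

Treewidth 2.
One such decomposition:
Bags: B1 = {a, c, h}  B2 = {a, c, f}  B3 = {a, f, g}  B4 = {b, f, g}  B5 = {b, e, g}  B6 = {b, d, e}
Tree: B1–B2, B2–B3, B3–B4, B4–B5, B5–B6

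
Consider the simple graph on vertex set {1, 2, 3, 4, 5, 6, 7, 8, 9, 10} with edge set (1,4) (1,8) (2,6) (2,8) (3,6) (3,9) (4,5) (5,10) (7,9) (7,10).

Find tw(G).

A width-2 tree decomposition is:
Bags: B1 = {2, 3, 6}  B2 = {2, 3, 8}  B3 = {1, 3, 8}  B4 = {1, 3, 4}  B5 = {3, 4, 5}  B6 = {3, 5, 10}  B7 = {3, 7, 10}  B8 = {3, 7, 9}
Tree: B1–B2, B2–B3, B3–B4, B4–B5, B5–B6, B6–B7, B7–B8
Every bag has size at most 3, so the width is 3 − 1 = 2 and tw(G) ≤ 2. For the lower bound, G contains the cycle 3–6–2–8–1–4–5–10–7–9–3, so G is not a forest; only forests have treewidth ≤ 1, hence tw(G) ≥ 2. Hence tw(G) = 2 exactly.

2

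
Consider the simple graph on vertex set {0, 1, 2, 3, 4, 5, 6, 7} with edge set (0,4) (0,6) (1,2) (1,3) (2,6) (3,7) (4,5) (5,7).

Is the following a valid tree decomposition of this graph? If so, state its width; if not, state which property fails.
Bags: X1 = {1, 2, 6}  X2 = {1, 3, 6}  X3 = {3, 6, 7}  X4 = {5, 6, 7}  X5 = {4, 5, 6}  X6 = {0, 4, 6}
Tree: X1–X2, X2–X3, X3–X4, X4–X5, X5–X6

Yes; width 2.

Vertex coverage: the bags together contain {0, 1, 2, 3, 4, 5, 6, 7}, the full vertex set. Edge coverage: each edge of G has both endpoints in at least one bag. Running intersection: for every vertex, the bags containing it form a connected subtree. All three properties hold, so this is a valid tree decomposition of width max|bag| − 1 = 2, and hence tw(G) ≤ 2.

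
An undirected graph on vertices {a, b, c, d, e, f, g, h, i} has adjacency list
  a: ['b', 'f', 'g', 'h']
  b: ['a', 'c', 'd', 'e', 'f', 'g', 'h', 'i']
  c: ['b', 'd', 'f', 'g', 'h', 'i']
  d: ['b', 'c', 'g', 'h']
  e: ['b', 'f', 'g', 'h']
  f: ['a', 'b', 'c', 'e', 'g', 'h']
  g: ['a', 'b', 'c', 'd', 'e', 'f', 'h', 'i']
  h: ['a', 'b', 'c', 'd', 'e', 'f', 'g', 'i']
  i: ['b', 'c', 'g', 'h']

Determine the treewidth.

4

A width-4 tree decomposition is:
Bags: B1 = {b, c, g, h, i}  B2 = {b, c, d, g, h}  B3 = {b, c, f, g, h}  B4 = {b, e, f, g, h}  B5 = {a, b, f, g, h}
Tree: B1–B2, B2–B3, B3–B4, B4–B5
The largest bag has 5 vertices, giving width 4; this decomposition certifies tw(G) ≤ 4. For the lower bound, the 5 vertices {b, c, d, g, h} are pairwise adjacent, and any tree decomposition puts a clique entirely inside one bag — forcing width ≥ 4. Therefore the treewidth is 4.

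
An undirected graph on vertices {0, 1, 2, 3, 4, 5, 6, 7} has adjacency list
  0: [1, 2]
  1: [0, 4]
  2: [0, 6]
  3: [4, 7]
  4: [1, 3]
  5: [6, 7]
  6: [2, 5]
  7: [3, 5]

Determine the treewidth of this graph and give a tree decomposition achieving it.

Treewidth 2.
One such decomposition:
Bags: B1 = {0, 2, 6}  B2 = {0, 1, 6}  B3 = {1, 4, 6}  B4 = {3, 4, 6}  B5 = {3, 6, 7}  B6 = {5, 6, 7}
Tree: B1–B2, B2–B3, B3–B4, B4–B5, B5–B6

Every bag has size at most 3, so the width is 3 − 1 = 2 and tw(G) ≤ 2. For the lower bound, G contains the cycle 6–2–0–1–4–3–7–5–6, so G is not a forest; only forests have treewidth ≤ 1, hence tw(G) ≥ 2. Therefore the treewidth is 2.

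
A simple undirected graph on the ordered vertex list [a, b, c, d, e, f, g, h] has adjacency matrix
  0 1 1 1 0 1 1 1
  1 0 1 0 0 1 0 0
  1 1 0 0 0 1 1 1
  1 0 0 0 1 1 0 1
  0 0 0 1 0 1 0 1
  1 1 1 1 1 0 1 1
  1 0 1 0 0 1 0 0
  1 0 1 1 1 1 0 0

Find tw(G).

A width-3 tree decomposition is:
Bags: B1 = {a, c, f, h}  B2 = {a, b, c, f}  B3 = {a, d, f, h}  B4 = {d, e, f, h}  B5 = {a, c, f, g}
Tree: B1–B2, B1–B3, B3–B4, B1–B5
Each bag holds 4 vertices, so the decomposition has width 3, which upper-bounds the treewidth. For the lower bound, the 4 vertices {d, e, f, h} are pairwise adjacent, and any tree decomposition puts a clique entirely inside one bag — forcing width ≥ 3. Combining the bounds, tw(G) = 3.

3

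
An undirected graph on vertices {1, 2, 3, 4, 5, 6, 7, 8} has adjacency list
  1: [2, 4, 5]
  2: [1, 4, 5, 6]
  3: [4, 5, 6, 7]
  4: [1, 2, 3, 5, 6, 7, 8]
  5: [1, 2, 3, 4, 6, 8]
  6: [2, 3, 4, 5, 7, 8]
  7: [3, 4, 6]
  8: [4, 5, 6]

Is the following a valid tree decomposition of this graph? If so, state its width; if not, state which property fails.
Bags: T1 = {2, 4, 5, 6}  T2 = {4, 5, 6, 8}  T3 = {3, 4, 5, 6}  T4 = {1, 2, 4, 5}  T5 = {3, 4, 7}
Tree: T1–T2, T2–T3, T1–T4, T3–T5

No — edge (6,7) lies in no bag.

A tree decomposition must satisfy three properties: every vertex lies in some bag; for every edge, both endpoints lie together in some bag; and for every vertex, the bags containing it form a connected subtree. Here edge (6,7) lies in no bag, so the decomposition is invalid.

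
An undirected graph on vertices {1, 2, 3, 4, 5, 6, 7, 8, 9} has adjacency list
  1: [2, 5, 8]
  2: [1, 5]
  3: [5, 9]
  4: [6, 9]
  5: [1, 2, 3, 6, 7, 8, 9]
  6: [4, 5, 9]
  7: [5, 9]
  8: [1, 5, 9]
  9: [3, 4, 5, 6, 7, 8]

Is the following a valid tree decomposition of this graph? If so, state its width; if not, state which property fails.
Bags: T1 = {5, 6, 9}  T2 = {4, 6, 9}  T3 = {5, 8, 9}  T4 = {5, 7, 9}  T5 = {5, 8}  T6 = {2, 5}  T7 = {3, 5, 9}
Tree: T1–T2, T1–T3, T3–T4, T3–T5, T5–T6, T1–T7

No — vertex 1 appears in no bag.

A tree decomposition must satisfy three properties: every vertex lies in some bag; for every edge, both endpoints lie together in some bag; and for every vertex, the bags containing it form a connected subtree. Here vertex 1 appears in no bag, so the decomposition is invalid.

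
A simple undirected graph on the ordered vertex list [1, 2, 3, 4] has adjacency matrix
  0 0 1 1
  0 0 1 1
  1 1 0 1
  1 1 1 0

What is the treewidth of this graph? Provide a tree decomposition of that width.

Each bag holds 3 vertices, so the decomposition has width 2, which upper-bounds the treewidth. On the other hand G contains the 3-clique {1, 3, 4}. A clique must lie in a single bag of any decomposition, so no decomposition can have width below 2. The upper and lower bounds meet at 2, so that is the treewidth.

Treewidth 2.
One optimal decomposition is:
Bags: B1 = {2, 3, 4}  B2 = {1, 3, 4}
Tree: B1–B2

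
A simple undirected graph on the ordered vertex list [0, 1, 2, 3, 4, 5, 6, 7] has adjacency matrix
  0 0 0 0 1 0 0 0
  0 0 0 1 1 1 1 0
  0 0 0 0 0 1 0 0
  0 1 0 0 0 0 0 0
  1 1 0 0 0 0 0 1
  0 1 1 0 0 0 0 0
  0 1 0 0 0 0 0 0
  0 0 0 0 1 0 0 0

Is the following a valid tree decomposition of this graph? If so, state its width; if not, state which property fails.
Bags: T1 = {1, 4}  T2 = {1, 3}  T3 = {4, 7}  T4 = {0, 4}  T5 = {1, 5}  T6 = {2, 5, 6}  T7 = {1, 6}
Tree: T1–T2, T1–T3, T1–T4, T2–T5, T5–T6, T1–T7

No — bags containing vertex 6 are not connected in the tree.

A tree decomposition must satisfy three properties: every vertex lies in some bag; for every edge, both endpoints lie together in some bag; and for every vertex, the bags containing it form a connected subtree. Here bags containing vertex 6 are not connected in the tree, so the decomposition is invalid.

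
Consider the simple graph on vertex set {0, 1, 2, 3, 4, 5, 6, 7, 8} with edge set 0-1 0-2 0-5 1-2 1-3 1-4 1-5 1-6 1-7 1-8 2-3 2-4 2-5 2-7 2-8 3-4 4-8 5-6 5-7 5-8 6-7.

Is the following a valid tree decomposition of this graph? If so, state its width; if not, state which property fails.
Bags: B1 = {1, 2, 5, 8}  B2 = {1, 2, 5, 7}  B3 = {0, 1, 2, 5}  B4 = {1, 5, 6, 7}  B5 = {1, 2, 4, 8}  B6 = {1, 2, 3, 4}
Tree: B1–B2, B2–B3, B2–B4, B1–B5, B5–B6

Vertex coverage: the bags together contain {0, 1, 2, 3, 4, 5, 6, 7, 8}, the full vertex set. Edge coverage: each edge of G has both endpoints in at least one bag. Running intersection: for every vertex, the bags containing it form a connected subtree. All three properties hold, so this is a valid tree decomposition of width max|bag| − 1 = 3, and hence tw(G) ≤ 3.

Yes; width 3.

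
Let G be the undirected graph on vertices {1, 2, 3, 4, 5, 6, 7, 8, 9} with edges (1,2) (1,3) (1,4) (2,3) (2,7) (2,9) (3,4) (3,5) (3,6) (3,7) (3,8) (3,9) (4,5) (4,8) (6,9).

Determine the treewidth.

A width-2 tree decomposition is:
Bags: B1 = {1, 3, 4}  B2 = {1, 2, 3}  B3 = {2, 3, 9}  B4 = {3, 6, 9}  B5 = {3, 4, 8}  B6 = {2, 3, 7}  B7 = {3, 4, 5}
Tree: B1–B2, B2–B3, B3–B4, B1–B5, B3–B6, B1–B7
The largest bag has 3 vertices, giving width 2; this decomposition certifies tw(G) ≤ 2. On the other hand G contains the 3-clique {1, 2, 3}. A clique must lie in a single bag of any decomposition, so no decomposition can have width below 2. Therefore the treewidth is 2.

2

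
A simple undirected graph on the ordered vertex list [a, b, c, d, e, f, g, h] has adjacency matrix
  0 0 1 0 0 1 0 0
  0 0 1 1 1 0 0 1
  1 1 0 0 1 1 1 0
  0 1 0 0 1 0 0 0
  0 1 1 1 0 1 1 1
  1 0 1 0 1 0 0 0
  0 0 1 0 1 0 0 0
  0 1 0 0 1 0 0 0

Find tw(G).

A width-2 tree decomposition is:
Bags: B1 = {b, d, e}  B2 = {b, c, e}  B3 = {c, e, g}  B4 = {b, e, h}  B5 = {c, e, f}  B6 = {a, c, f}
Tree: B1–B2, B2–B3, B1–B4, B2–B5, B5–B6
Every bag has size at most 3, so the width is 3 − 1 = 2 and tw(G) ≤ 2. For the lower bound, the 3 vertices {c, e, g} are pairwise adjacent, and any tree decomposition puts a clique entirely inside one bag — forcing width ≥ 2. Combining the bounds, tw(G) = 2.

2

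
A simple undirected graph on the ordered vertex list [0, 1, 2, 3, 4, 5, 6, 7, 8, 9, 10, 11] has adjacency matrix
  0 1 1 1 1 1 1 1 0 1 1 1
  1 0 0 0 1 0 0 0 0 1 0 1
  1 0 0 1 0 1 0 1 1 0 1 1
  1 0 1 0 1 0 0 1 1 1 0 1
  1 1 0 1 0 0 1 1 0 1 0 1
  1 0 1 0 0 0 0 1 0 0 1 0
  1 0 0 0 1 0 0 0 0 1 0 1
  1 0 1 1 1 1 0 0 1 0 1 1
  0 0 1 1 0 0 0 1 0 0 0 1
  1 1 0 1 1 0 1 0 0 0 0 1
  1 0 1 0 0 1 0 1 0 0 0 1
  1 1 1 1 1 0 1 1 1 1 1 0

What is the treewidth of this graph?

4

A width-4 tree decomposition is:
Bags: B1 = {0, 3, 4, 9, 11}  B2 = {0, 3, 4, 7, 11}  B3 = {0, 2, 3, 7, 11}  B4 = {0, 1, 4, 9, 11}  B5 = {2, 3, 7, 8, 11}  B6 = {0, 2, 7, 10, 11}  B7 = {0, 2, 5, 7, 10}  B8 = {0, 4, 6, 9, 11}
Tree: B1–B2, B2–B3, B1–B4, B3–B5, B3–B6, B6–B7, B1–B8
Each bag holds 5 vertices, so the decomposition has width 4, which upper-bounds the treewidth. On the other hand G contains the 5-clique {0, 2, 7, 10, 11}. A clique must lie in a single bag of any decomposition, so no decomposition can have width below 4. Combining the bounds, tw(G) = 4.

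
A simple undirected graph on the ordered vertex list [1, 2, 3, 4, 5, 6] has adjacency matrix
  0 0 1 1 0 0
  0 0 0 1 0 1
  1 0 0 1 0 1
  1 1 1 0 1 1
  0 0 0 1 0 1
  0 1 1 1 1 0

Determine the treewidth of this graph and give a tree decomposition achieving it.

Treewidth 2.
One such decomposition:
Bags: B1 = {1, 3, 4}  B2 = {3, 4, 6}  B3 = {4, 5, 6}  B4 = {2, 4, 6}
Tree: B1–B2, B2–B3, B3–B4

Every bag has size at most 3, so the width is 3 − 1 = 2 and tw(G) ≤ 2. Conversely, {1, 3, 4} is a clique of size 3, and the vertices of any clique must share a bag in every tree decomposition; so some bag has ≥ 3 vertices and tw(G) ≥ 2. Combining the bounds, tw(G) = 2.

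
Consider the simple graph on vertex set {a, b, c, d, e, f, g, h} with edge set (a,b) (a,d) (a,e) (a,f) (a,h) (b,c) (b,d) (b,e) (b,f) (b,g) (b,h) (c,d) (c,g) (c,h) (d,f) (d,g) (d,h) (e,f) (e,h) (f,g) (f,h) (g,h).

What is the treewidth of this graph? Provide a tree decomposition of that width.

Each bag holds 5 vertices, so the decomposition has width 4, which upper-bounds the treewidth. Conversely, {b, c, d, g, h} is a clique of size 5, and the vertices of any clique must share a bag in every tree decomposition; so some bag has ≥ 5 vertices and tw(G) ≥ 4. The upper and lower bounds meet at 4, so that is the treewidth.

Treewidth 4.
One optimal decomposition is:
Bags: B1 = {a, b, d, f, h}  B2 = {a, b, e, f, h}  B3 = {b, d, f, g, h}  B4 = {b, c, d, g, h}
Tree: B1–B2, B1–B3, B3–B4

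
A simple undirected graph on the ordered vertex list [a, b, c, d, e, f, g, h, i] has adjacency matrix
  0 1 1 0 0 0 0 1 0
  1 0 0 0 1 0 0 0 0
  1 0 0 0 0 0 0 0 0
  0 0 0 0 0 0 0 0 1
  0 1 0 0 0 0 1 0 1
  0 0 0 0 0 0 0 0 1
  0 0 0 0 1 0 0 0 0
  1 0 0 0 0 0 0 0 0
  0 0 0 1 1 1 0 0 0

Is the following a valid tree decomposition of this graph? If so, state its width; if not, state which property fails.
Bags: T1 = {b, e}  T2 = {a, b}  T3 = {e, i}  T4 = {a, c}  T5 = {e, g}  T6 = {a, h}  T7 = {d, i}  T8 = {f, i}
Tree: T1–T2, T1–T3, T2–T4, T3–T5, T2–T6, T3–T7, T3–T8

Every vertex of G appears in some bag (union = {a, b, c, d, e, f, g, h, i}); every edge is covered by a bag; and for each vertex v the set of bags containing v is connected in the bag tree. The decomposition is therefore valid. The largest bag has 2 vertices, so the width is 1.

Yes; width 1.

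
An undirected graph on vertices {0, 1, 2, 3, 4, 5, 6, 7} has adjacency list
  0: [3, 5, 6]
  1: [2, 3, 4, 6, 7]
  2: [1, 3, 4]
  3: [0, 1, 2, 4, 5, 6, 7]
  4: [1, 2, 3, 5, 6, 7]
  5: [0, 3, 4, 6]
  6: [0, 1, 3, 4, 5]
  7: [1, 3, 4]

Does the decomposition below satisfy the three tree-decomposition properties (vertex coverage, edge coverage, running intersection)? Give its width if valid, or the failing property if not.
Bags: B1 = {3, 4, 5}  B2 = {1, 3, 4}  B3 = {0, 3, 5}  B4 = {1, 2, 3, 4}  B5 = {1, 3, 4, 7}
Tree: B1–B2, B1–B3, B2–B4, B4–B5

A tree decomposition must satisfy three properties: every vertex lies in some bag; for every edge, both endpoints lie together in some bag; and for every vertex, the bags containing it form a connected subtree. Here vertex 6 appears in no bag, so the decomposition is invalid.

No — vertex 6 appears in no bag.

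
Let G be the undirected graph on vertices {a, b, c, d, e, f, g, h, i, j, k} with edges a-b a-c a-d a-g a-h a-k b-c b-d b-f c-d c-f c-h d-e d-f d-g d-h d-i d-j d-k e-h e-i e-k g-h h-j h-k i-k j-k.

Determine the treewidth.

3

A width-3 tree decomposition is:
Bags: B1 = {a, c, d, h}  B2 = {a, d, h, k}  B3 = {d, h, j, k}  B4 = {d, e, h, k}  B5 = {a, d, g, h}  B6 = {d, e, i, k}  B7 = {a, b, c, d}  B8 = {b, c, d, f}
Tree: B1–B2, B2–B3, B3–B4, B2–B5, B4–B6, B1–B7, B7–B8
Each bag holds 4 vertices, so the decomposition has width 3, which upper-bounds the treewidth. On the other hand G contains the 4-clique {a, d, g, h}. A clique must lie in a single bag of any decomposition, so no decomposition can have width below 3. The upper and lower bounds meet at 3, so that is the treewidth.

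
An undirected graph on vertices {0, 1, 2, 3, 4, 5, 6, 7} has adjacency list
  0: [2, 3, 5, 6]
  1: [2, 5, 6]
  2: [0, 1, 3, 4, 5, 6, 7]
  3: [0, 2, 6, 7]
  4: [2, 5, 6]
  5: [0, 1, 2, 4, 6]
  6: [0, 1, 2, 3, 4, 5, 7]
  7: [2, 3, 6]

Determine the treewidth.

A width-3 tree decomposition is:
Bags: B1 = {0, 2, 5, 6}  B2 = {1, 2, 5, 6}  B3 = {2, 4, 5, 6}  B4 = {0, 2, 3, 6}  B5 = {2, 3, 6, 7}
Tree: B1–B2, B2–B3, B1–B4, B4–B5
Every bag has size at most 4, so the width is 4 − 1 = 3 and tw(G) ≤ 3. On the other hand G contains the 4-clique {0, 2, 3, 6}. A clique must lie in a single bag of any decomposition, so no decomposition can have width below 3. Therefore the treewidth is 3.

3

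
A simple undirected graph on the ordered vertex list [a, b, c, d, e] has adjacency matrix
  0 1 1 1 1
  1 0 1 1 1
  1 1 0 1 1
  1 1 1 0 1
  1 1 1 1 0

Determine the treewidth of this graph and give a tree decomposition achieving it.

A single bag containing all 5 vertices is trivially a valid decomposition of width 4. On the other hand G contains the 5-clique {a, b, c, d, e}. A clique must lie in a single bag of any decomposition, so no decomposition can have width below 4. Therefore the treewidth is 4.

Treewidth 4.
Bags: B1 = {a, b, c, d, e}
Tree: (single bag)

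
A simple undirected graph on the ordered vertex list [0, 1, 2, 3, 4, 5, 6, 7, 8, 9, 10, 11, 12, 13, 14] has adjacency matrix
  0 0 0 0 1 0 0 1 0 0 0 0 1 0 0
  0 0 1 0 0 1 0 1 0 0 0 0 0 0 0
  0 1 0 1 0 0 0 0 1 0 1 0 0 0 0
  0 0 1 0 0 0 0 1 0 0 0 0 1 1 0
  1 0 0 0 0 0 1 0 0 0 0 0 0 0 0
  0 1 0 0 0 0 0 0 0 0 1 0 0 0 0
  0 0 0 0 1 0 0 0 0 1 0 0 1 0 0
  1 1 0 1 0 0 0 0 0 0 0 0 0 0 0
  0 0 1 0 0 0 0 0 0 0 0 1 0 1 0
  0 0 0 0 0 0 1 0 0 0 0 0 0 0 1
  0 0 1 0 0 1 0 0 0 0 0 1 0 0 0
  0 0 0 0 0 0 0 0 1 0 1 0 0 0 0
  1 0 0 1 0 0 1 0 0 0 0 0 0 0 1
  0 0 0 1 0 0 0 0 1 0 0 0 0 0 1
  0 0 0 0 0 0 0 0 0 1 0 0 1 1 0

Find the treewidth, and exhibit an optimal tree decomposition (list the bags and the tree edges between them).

Every bag has size at most 4, so the width is 4 − 1 = 3 and tw(G) ≤ 3. For the lower bound: the 4 vertex sets {4,6,9}, {0}, {12}, {3,7,13,14} are disjoint, each induces a connected subgraph, and every pair is joined by at least one edge of G. Contracting each set to a single vertex therefore yields K_{4} as a minor, and since treewidth is minor-monotone, tw(G) ≥ tw(K_{4}) = 3. Combining the bounds, tw(G) = 3.

Treewidth 3.
Bags: B1 = {0, 4, 6, 9}  B2 = {0, 6, 9, 12}  B3 = {0, 9, 12, 14}  B4 = {0, 7, 12, 14}  B5 = {3, 7, 12, 14}  B6 = {3, 7, 13, 14}  B7 = {1, 3, 7, 13}  B8 = {1, 2, 3, 13}  B9 = {1, 2, 8, 13}  B10 = {1, 2, 5, 8}  B11 = {2, 5, 8, 10}  B12 = {5, 8, 10, 11}
Tree: B1–B2, B2–B3, B3–B4, B4–B5, B5–B6, B6–B7, B7–B8, B8–B9, B9–B10, B10–B11, B11–B12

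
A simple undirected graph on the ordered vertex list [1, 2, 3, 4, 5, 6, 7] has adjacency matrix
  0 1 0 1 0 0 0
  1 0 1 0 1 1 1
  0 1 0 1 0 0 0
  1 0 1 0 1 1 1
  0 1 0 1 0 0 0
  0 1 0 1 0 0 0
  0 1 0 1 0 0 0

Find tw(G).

2

A width-2 tree decomposition is:
Bags: B1 = {1, 2, 4}  B2 = {2, 4, 7}  B3 = {2, 4, 6}  B4 = {2, 4, 5}  B5 = {2, 3, 4}
Tree: B1–B2, B2–B3, B3–B4, B4–B5
Every bag has size at most 3, so the width is 3 − 1 = 2 and tw(G) ≤ 2. The edges 2–1–4–7–2 form a cycle, so G is not a tree and its treewidth is at least 2. Therefore the treewidth is 2.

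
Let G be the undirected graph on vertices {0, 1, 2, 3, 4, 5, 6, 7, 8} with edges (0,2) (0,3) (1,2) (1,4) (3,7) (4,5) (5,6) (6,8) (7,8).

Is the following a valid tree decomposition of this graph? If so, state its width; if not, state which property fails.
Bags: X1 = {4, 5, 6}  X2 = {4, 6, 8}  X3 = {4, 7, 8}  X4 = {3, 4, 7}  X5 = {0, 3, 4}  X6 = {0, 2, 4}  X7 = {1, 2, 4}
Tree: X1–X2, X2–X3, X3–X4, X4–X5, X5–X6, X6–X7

Vertex coverage: the bags together contain {0, 1, 2, 3, 4, 5, 6, 7, 8}, the full vertex set. Edge coverage: each edge of G has both endpoints in at least one bag. Running intersection: for every vertex, the bags containing it form a connected subtree. All three properties hold, so this is a valid tree decomposition of width max|bag| − 1 = 2, and hence tw(G) ≤ 2.

Yes; width 2.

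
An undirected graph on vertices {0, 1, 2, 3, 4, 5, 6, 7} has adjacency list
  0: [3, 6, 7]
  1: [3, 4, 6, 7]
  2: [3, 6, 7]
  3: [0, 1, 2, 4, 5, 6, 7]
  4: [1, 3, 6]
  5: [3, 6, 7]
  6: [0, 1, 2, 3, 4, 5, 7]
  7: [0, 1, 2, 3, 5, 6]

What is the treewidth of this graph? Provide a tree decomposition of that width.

Treewidth 3.
One such decomposition:
Bags: B1 = {0, 3, 6, 7}  B2 = {1, 3, 6, 7}  B3 = {2, 3, 6, 7}  B4 = {1, 3, 4, 6}  B5 = {3, 5, 6, 7}
Tree: B1–B2, B2–B3, B2–B4, B3–B5

The largest bag has 4 vertices, giving width 3; this decomposition certifies tw(G) ≤ 3. For the lower bound, the 4 vertices {1, 3, 4, 6} are pairwise adjacent, and any tree decomposition puts a clique entirely inside one bag — forcing width ≥ 3. Therefore the treewidth is 3.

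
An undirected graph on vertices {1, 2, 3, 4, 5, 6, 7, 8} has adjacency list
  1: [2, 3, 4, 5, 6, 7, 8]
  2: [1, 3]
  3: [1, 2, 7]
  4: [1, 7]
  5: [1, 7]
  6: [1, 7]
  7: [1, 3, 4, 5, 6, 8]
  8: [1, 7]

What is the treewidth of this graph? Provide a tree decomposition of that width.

Each bag holds 3 vertices, so the decomposition has width 2, which upper-bounds the treewidth. For the lower bound, the 3 vertices {1, 2, 3} are pairwise adjacent, and any tree decomposition puts a clique entirely inside one bag — forcing width ≥ 2. Combining the bounds, tw(G) = 2.

Treewidth 2.
One such decomposition:
Bags: B1 = {1, 5, 7}  B2 = {1, 6, 7}  B3 = {1, 4, 7}  B4 = {1, 3, 7}  B5 = {1, 7, 8}  B6 = {1, 2, 3}
Tree: B1–B2, B1–B3, B1–B4, B4–B5, B4–B6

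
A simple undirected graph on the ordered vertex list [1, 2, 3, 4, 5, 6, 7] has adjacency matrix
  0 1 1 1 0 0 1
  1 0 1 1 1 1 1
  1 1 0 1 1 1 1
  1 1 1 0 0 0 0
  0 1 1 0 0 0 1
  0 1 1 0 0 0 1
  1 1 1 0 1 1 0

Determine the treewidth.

A width-3 tree decomposition is:
Bags: B1 = {1, 2, 3, 4}  B2 = {1, 2, 3, 7}  B3 = {2, 3, 5, 7}  B4 = {2, 3, 6, 7}
Tree: B1–B2, B2–B3, B3–B4
Every bag has size at most 4, so the width is 4 − 1 = 3 and tw(G) ≤ 3. Conversely, {1, 2, 3, 4} is a clique of size 4, and the vertices of any clique must share a bag in every tree decomposition; so some bag has ≥ 4 vertices and tw(G) ≥ 3. The upper and lower bounds meet at 3, so that is the treewidth.

3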